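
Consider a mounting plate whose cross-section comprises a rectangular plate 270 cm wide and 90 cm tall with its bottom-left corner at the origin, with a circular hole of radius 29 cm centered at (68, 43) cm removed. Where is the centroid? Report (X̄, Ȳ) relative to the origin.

X̄ = 143.17 cm, Ȳ = 45.24 cm

Part | A | x̄ᵢ | ȳᵢ | A·x̄ᵢ | A·ȳᵢ
plate | 24300.00 | 135.00 | 45.00 | 3280500.00 | 1093500.00
hole | -2642.08 | 68.00 | 43.00 | -179661.40 | -113609.42
Σ | 21657.92 |  |  | 3100838.60 | 979890.58
X̄ = 3100838.60 / 21657.92 = 143.17 cm
Ȳ = 979890.58 / 21657.92 = 45.24 cm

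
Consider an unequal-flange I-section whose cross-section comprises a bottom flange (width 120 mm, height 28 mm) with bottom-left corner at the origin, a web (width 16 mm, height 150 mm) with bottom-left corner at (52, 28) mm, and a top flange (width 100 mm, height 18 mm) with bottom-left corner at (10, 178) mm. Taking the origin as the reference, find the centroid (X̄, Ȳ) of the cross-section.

bottom flange: A = 120 × 28 = 3360.00, centroid at (60.00, 14.00).
web: A = 16 × 150 = 2400.00, centroid at (60.00, 103.00).
top flange: A = 100 × 18 = 1800.00, centroid at (60.00, 187.00).
ΣA = 7560.00 mm²
ΣAX̄ = (3360.00)(60.00) + (2400.00)(60.00) + (1800.00)(60.00) = 453600.00 mm³
ΣAȲ = (3360.00)(14.00) + (2400.00)(103.00) + (1800.00)(187.00) = 630840.00 mm³
X̄ = 453600.00 / 7560.00 = 60.00 mm
Ȳ = 630840.00 / 7560.00 = 83.44 mm

X̄ = 60.00 mm, Ȳ = 83.44 mm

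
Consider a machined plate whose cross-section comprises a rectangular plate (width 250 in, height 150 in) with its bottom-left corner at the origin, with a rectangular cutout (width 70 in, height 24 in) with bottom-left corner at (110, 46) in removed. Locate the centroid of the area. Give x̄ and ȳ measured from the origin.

x̄ = 124.06 in, ȳ = 75.80 in

plate: A = 250 × 150 = 37500.00, centroid at (125.00, 75.00).
hole: A = −(70 × 24) = -1680.00, centroid at (145.00, 58.00).
ΣA = 35820.00 in², ΣAx̄ = 4443900.00 in³, ΣAȳ = 2715060.00 in³.
x̄ = 4443900.00/35820.00 = 124.06 in; ȳ = 2715060.00/35820.00 = 75.80 in.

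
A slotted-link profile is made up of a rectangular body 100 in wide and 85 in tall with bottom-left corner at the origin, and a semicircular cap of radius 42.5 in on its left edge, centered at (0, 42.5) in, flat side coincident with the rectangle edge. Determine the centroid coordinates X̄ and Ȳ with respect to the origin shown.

Part | A | x̄ᵢ | ȳᵢ | A·x̄ᵢ | A·ȳᵢ
rectangular body | 8500.00 | 50.00 | 42.50 | 425000.00 | 361250.00
semicircular end | 2837.25 | -18.04 | 42.50 | -51177.08 | 120583.16
Σ | 11337.25 |  |  | 373822.92 | 481833.16
X̄ = 373822.92 / 11337.25 = 32.97 in
Ȳ = 481833.16 / 11337.25 = 42.50 in

X̄ = 32.97 in, Ȳ = 42.50 in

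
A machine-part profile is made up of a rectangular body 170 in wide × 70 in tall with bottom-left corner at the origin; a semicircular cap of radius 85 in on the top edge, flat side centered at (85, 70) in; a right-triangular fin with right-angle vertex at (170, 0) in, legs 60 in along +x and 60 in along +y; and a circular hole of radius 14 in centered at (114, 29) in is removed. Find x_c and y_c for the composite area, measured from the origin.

rectangular body: A = 170 × 70 = 11900.00, centroid at (85.00, 35.00).
semicircular top: A = ½π·85² = 11349.00, centroid at (85.00, 106.08).
triangular fin: A = ½·60·60 = 1800.00, centroid at (190.00, 20.00).
hole: A = −π·14² = -615.75, centroid at (114.00, 29.00).
ΣA = 24433.25 in², ΣAx_c = 2247969.55 in³, ΣAy_c = 1638490.10 in³.
x_c = 2247969.55/24433.25 = 92.00 in; y_c = 1638490.10/24433.25 = 67.06 in.

x_c = 92.00 in, y_c = 67.06 in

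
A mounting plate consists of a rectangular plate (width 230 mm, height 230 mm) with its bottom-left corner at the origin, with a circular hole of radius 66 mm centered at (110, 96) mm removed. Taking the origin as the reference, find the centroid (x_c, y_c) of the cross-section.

Part | A | x̄ᵢ | ȳᵢ | A·x̄ᵢ | A·ȳᵢ
plate | 52900.00 | 115.00 | 115.00 | 6083500.00 | 6083500.00
hole | -13684.78 | 110.00 | 96.00 | -1505325.54 | -1313738.65
Σ | 39215.22 |  |  | 4578174.46 | 4769761.35
x_c = 4578174.46 / 39215.22 = 116.74 mm
y_c = 4769761.35 / 39215.22 = 121.63 mm

x_c = 116.74 mm, y_c = 121.63 mm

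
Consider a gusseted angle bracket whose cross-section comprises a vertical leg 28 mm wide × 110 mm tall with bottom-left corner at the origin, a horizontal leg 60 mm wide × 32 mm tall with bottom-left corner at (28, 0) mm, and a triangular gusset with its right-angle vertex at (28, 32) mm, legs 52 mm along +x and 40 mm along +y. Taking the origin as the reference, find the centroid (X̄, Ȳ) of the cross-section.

vertical leg: A = 28 × 110 = 3080.00, centroid at (14.00, 55.00).
horizontal leg: A = 60 × 32 = 1920.00, centroid at (58.00, 16.00).
gusset: A = ½·52·40 = 1040.00, centroid at (45.33, 45.33).
ΣA = 6040.00 mm²
ΣAX̄ = (3080.00)(14.00) + (1920.00)(58.00) + (1040.00)(45.33) = 201626.67 mm³
ΣAȲ = (3080.00)(55.00) + (1920.00)(16.00) + (1040.00)(45.33) = 247266.67 mm³
X̄ = 201626.67 / 6040.00 = 33.38 mm
Ȳ = 247266.67 / 6040.00 = 40.94 mm

X̄ = 33.38 mm, Ȳ = 40.94 mm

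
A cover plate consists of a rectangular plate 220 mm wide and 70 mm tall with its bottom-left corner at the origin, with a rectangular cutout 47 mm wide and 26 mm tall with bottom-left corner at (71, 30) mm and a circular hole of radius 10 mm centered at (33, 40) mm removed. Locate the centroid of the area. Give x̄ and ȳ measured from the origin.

x̄ = 113.11 mm, ȳ = 34.18 mm

plate: A = 220 × 70 = 15400.00, centroid at (110.00, 35.00).
hole 1: A = −(47 × 26) = -1222.00, centroid at (94.50, 43.00).
hole 2: A = −π·10² = -314.16, centroid at (33.00, 40.00).
ΣA = 13863.84 mm², ΣAx̄ = 1568153.74 mm³, ΣAȳ = 473887.63 mm³.
x̄ = 1568153.74/13863.84 = 113.11 mm; ȳ = 473887.63/13863.84 = 34.18 mm.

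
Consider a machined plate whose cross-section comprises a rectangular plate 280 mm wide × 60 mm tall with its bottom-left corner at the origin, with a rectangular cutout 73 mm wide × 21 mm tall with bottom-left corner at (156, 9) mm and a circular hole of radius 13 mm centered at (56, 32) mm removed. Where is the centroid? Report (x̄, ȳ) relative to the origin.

x̄ = 137.56 mm, ȳ = 31.02 mm

Part | A | x̄ᵢ | ȳᵢ | A·x̄ᵢ | A·ȳᵢ
plate | 16800.00 | 140.00 | 30.00 | 2352000.00 | 504000.00
hole 1 | -1533.00 | 192.50 | 19.50 | -295102.50 | -29893.50
hole 2 | -530.93 | 56.00 | 32.00 | -29732.03 | -16989.73
Σ | 14736.07 |  |  | 2027165.47 | 457116.77
x̄ = 2027165.47 / 14736.07 = 137.56 mm
ȳ = 457116.77 / 14736.07 = 31.02 mm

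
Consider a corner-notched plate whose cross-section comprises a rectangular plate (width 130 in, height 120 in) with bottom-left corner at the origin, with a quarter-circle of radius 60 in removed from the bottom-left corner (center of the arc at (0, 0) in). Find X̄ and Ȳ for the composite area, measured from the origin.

Part | A | x̄ᵢ | ȳᵢ | A·x̄ᵢ | A·ȳᵢ
plate | 15600.00 | 65.00 | 60.00 | 1014000.00 | 936000.00
removed quarter-circle | -2827.43 | 25.46 | 25.46 | -72000.00 | -72000.00
Σ | 12772.57 |  |  | 942000.00 | 864000.00
X̄ = 942000.00 / 12772.57 = 73.75 in
Ȳ = 864000.00 / 12772.57 = 67.64 in

X̄ = 73.75 in, Ȳ = 67.64 in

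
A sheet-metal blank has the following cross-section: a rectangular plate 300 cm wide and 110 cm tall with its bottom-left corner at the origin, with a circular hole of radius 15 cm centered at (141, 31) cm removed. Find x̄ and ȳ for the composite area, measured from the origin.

plate: A = 300 × 110 = 33000.00, centroid at (150.00, 55.00).
hole: A = −π·15² = -706.86, centroid at (141.00, 31.00).
ΣA = 32293.14 cm², ΣAx̄ = 4850332.97 cm³, ΣAȳ = 1793087.39 cm³.
x̄ = 4850332.97/32293.14 = 150.20 cm; ȳ = 1793087.39/32293.14 = 55.53 cm.

x̄ = 150.20 cm, ȳ = 55.53 cm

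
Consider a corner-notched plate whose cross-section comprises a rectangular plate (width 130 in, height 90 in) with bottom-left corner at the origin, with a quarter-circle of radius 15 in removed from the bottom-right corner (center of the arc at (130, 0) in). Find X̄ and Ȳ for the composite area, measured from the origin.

X̄ = 64.10 in, Ȳ = 45.59 in

Part | A | x̄ᵢ | ȳᵢ | A·x̄ᵢ | A·ȳᵢ
plate | 11700.00 | 65.00 | 45.00 | 760500.00 | 526500.00
removed quarter-circle | -176.71 | 123.63 | 6.37 | -21847.90 | -1125.00
Σ | 11523.29 |  |  | 738652.10 | 525375.00
X̄ = 738652.10 / 11523.29 = 64.10 in
Ȳ = 525375.00 / 11523.29 = 45.59 in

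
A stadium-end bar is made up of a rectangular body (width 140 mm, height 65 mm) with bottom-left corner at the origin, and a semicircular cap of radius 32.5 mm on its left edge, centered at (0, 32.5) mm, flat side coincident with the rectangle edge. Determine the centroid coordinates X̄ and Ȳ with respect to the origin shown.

X̄ = 57.08 mm, Ȳ = 32.50 mm

Part | A | x̄ᵢ | ȳᵢ | A·x̄ᵢ | A·ȳᵢ
rectangular body | 9100.00 | 70.00 | 32.50 | 637000.00 | 295750.00
semicircular end | 1659.15 | -13.79 | 32.50 | -22885.42 | 53922.49
Σ | 10759.15 |  |  | 614114.58 | 349672.49
X̄ = 614114.58 / 10759.15 = 57.08 mm
Ȳ = 349672.49 / 10759.15 = 32.50 mm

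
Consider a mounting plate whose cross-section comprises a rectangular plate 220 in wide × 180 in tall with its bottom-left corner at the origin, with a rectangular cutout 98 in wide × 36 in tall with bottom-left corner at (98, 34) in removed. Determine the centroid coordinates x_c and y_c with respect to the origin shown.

plate: A = 220 × 180 = 39600.00, centroid at (110.00, 90.00).
hole: A = −(98 × 36) = -3528.00, centroid at (147.00, 52.00).
ΣA = 36072.00 in²
ΣAx_c = (39600.00)(110.00) + (-3528.00)(147.00) = 3837384.00 in³
ΣAy_c = (39600.00)(90.00) + (-3528.00)(52.00) = 3380544.00 in³
x_c = 3837384.00 / 36072.00 = 106.38 in
y_c = 3380544.00 / 36072.00 = 93.72 in

x_c = 106.38 in, y_c = 93.72 in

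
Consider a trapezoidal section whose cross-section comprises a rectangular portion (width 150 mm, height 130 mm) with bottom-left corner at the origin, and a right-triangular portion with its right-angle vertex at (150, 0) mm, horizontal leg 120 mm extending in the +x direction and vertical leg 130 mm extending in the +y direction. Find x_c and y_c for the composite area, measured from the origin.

x_c = 107.86 mm, y_c = 58.81 mm

Part | A | x̄ᵢ | ȳᵢ | A·x̄ᵢ | A·ȳᵢ
rectangular portion | 19500.00 | 75.00 | 65.00 | 1462500.00 | 1267500.00
triangular portion | 7800.00 | 190.00 | 43.33 | 1482000.00 | 338000.00
Σ | 27300.00 |  |  | 2944500.00 | 1605500.00
x_c = 2944500.00 / 27300.00 = 107.86 mm
y_c = 1605500.00 / 27300.00 = 58.81 mm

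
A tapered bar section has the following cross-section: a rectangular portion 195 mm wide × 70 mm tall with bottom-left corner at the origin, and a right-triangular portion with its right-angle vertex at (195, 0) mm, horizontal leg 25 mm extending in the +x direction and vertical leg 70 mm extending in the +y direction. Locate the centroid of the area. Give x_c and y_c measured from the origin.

x_c = 103.88 mm, y_c = 34.30 mm

rectangular portion: A = 195 × 70 = 13650.00, centroid at (97.50, 35.00).
triangular portion: A = ½·25·70 = 875.00, centroid at (203.33, 23.33).
ΣA = 14525.00 mm², ΣAx_c = 1508791.67 mm³, ΣAy_c = 498166.67 mm³.
x_c = 1508791.67/14525.00 = 103.88 mm; y_c = 498166.67/14525.00 = 34.30 mm.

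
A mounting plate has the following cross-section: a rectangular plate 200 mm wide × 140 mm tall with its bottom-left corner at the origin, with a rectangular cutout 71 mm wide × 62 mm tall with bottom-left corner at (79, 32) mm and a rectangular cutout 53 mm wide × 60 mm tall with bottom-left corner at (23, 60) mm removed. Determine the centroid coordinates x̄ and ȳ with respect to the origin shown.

x̄ = 104.74 mm, ȳ = 68.39 mm

plate: A = 200 × 140 = 28000.00, centroid at (100.00, 70.00).
hole 1: A = −(71 × 62) = -4402.00, centroid at (114.50, 63.00).
hole 2: A = −(53 × 60) = -3180.00, centroid at (49.50, 90.00).
ΣA = 20418.00 mm², ΣAx̄ = 2138561.00 mm³, ΣAȳ = 1396474.00 mm³.
x̄ = 2138561.00/20418.00 = 104.74 mm; ȳ = 1396474.00/20418.00 = 68.39 mm.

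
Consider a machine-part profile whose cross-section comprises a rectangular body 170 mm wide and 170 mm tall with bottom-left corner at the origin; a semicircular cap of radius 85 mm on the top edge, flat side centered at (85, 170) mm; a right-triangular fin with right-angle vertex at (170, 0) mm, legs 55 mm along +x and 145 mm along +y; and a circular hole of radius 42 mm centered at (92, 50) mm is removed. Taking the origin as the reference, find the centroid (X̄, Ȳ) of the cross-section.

X̄ = 94.65 mm, Ȳ = 121.74 mm

rectangular body: A = 170 × 170 = 28900.00, centroid at (85.00, 85.00).
semicircular top: A = ½π·85² = 11349.00, centroid at (85.00, 206.08).
triangular fin: A = ½·55·145 = 3987.50, centroid at (188.33, 48.33).
hole: A = −π·42² = -5541.77, centroid at (92.00, 50.00).
ΣA = 38694.73 mm²
ΣAX̄ = (28900.00)(85.00) + (11349.00)(85.00) + (3987.50)(188.33) + (-5541.77)(92.00) = 3662301.67 mm³
ΣAȲ = (28900.00)(85.00) + (11349.00)(206.08) + (3987.50)(48.33) + (-5541.77)(50.00) = 4710887.95 mm³
X̄ = 3662301.67 / 38694.73 = 94.65 mm
Ȳ = 4710887.95 / 38694.73 = 121.74 mm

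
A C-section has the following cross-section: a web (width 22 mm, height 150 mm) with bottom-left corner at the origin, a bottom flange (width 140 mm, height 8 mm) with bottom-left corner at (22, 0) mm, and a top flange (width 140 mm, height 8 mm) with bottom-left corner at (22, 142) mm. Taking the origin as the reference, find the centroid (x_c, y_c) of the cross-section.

x_c = 43.75 mm, y_c = 75.00 mm

Part | A | x̄ᵢ | ȳᵢ | A·x̄ᵢ | A·ȳᵢ
web | 3300.00 | 11.00 | 75.00 | 36300.00 | 247500.00
bottom flange | 1120.00 | 92.00 | 4.00 | 103040.00 | 4480.00
top flange | 1120.00 | 92.00 | 146.00 | 103040.00 | 163520.00
Σ | 5540.00 |  |  | 242380.00 | 415500.00
x_c = 242380.00 / 5540.00 = 43.75 mm
y_c = 415500.00 / 5540.00 = 75.00 mm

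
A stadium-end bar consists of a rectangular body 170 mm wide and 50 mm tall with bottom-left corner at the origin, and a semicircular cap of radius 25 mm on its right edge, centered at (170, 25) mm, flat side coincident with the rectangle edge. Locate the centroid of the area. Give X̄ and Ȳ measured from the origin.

X̄ = 94.90 mm, Ȳ = 25.00 mm

rectangular body: A = 170 × 50 = 8500.00, centroid at (85.00, 25.00).
semicircular end: A = ½π·25² = 981.75, centroid at (180.61, 25.00).
ΣA = 9481.75 mm², ΣAX̄ = 899813.78 mm³, ΣAȲ = 237043.69 mm³.
X̄ = 899813.78/9481.75 = 94.90 mm; Ȳ = 237043.69/9481.75 = 25.00 mm.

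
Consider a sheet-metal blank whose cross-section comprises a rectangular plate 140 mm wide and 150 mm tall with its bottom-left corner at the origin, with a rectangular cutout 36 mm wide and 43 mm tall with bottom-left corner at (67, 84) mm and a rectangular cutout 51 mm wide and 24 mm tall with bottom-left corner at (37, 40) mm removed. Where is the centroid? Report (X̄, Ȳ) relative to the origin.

plate: A = 140 × 150 = 21000.00, centroid at (70.00, 75.00).
hole 1: A = −(36 × 43) = -1548.00, centroid at (85.00, 105.50).
hole 2: A = −(51 × 24) = -1224.00, centroid at (62.50, 52.00).
ΣA = 18228.00 mm², ΣAX̄ = 1261920.00 mm³, ΣAȲ = 1348038.00 mm³.
X̄ = 1261920.00/18228.00 = 69.23 mm; Ȳ = 1348038.00/18228.00 = 73.95 mm.

X̄ = 69.23 mm, Ȳ = 73.95 mm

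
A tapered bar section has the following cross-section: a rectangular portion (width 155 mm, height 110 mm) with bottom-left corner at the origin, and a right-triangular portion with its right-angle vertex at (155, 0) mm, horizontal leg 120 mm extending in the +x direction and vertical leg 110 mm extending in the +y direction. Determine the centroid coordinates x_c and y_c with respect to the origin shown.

x_c = 110.29 mm, y_c = 49.88 mm

rectangular portion: A = 155 × 110 = 17050.00, centroid at (77.50, 55.00).
triangular portion: A = ½·120·110 = 6600.00, centroid at (195.00, 36.67).
ΣA = 23650.00 mm²
ΣAx_c = (17050.00)(77.50) + (6600.00)(195.00) = 2608375.00 mm³
ΣAy_c = (17050.00)(55.00) + (6600.00)(36.67) = 1179750.00 mm³
x_c = 2608375.00 / 23650.00 = 110.29 mm
y_c = 1179750.00 / 23650.00 = 49.88 mm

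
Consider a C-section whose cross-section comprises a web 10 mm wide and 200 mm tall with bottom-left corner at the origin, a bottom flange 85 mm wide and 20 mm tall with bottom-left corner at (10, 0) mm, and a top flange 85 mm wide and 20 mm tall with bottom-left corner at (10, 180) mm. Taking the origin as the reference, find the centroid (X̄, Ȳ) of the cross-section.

X̄ = 34.91 mm, Ȳ = 100.00 mm

web: A = 10 × 200 = 2000.00, centroid at (5.00, 100.00).
bottom flange: A = 85 × 20 = 1700.00, centroid at (52.50, 10.00).
top flange: A = 85 × 20 = 1700.00, centroid at (52.50, 190.00).
ΣA = 5400.00 mm², ΣAX̄ = 188500.00 mm³, ΣAȲ = 540000.00 mm³.
X̄ = 188500.00/5400.00 = 34.91 mm; Ȳ = 540000.00/5400.00 = 100.00 mm.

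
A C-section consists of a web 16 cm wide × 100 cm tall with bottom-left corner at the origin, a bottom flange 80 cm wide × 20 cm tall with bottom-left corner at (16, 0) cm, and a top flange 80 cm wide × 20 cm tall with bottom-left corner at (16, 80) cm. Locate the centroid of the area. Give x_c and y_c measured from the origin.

x_c = 40.00 cm, y_c = 50.00 cm

Part | A | x̄ᵢ | ȳᵢ | A·x̄ᵢ | A·ȳᵢ
web | 1600.00 | 8.00 | 50.00 | 12800.00 | 80000.00
bottom flange | 1600.00 | 56.00 | 10.00 | 89600.00 | 16000.00
top flange | 1600.00 | 56.00 | 90.00 | 89600.00 | 144000.00
Σ | 4800.00 |  |  | 192000.00 | 240000.00
x_c = 192000.00 / 4800.00 = 40.00 cm
y_c = 240000.00 / 4800.00 = 50.00 cm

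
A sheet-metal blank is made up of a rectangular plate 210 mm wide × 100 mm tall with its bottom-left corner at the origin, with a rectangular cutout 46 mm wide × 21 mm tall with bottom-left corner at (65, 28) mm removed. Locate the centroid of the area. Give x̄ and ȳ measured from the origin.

x̄ = 105.82 mm, ȳ = 50.55 mm

plate: A = 210 × 100 = 21000.00, centroid at (105.00, 50.00).
hole: A = −(46 × 21) = -966.00, centroid at (88.00, 38.50).
ΣA = 20034.00 mm², ΣAx̄ = 2119992.00 mm³, ΣAȳ = 1012809.00 mm³.
x̄ = 2119992.00/20034.00 = 105.82 mm; ȳ = 1012809.00/20034.00 = 50.55 mm.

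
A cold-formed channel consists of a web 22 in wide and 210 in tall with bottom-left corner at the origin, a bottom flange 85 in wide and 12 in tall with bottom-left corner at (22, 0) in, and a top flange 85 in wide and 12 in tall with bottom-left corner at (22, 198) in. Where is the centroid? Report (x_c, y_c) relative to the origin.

x_c = 27.39 in, y_c = 105.00 in

web: A = 22 × 210 = 4620.00, centroid at (11.00, 105.00).
bottom flange: A = 85 × 12 = 1020.00, centroid at (64.50, 6.00).
top flange: A = 85 × 12 = 1020.00, centroid at (64.50, 204.00).
ΣA = 6660.00 in², ΣAx_c = 182400.00 in³, ΣAy_c = 699300.00 in³.
x_c = 182400.00/6660.00 = 27.39 in; y_c = 699300.00/6660.00 = 105.00 in.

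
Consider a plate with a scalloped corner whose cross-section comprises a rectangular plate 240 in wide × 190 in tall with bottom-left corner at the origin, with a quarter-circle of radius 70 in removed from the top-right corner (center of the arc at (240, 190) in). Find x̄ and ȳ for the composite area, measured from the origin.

plate: A = 240 × 190 = 45600.00, centroid at (120.00, 95.00).
removed quarter-circle: A = −¼π·70² = -3848.45, centroid at (210.29, 160.29).
ΣA = 41751.55 in², ΣAx̄ = 4662705.09 in³, ΣAȳ = 3715127.64 in³.
x̄ = 4662705.09/41751.55 = 111.68 in; ȳ = 3715127.64/41751.55 = 88.98 in.

x̄ = 111.68 in, ȳ = 88.98 in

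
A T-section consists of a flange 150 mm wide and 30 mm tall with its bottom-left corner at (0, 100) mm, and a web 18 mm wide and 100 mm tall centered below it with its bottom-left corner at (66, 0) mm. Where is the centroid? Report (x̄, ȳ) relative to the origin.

web: A = 18 × 100 = 1800.00, centroid at (75.00, 50.00).
flange: A = 150 × 30 = 4500.00, centroid at (75.00, 115.00).
ΣA = 6300.00 mm²
ΣAx̄ = (1800.00)(75.00) + (4500.00)(75.00) = 472500.00 mm³
ΣAȳ = (1800.00)(50.00) + (4500.00)(115.00) = 607500.00 mm³
x̄ = 472500.00 / 6300.00 = 75.00 mm
ȳ = 607500.00 / 6300.00 = 96.43 mm

x̄ = 75.00 mm, ȳ = 96.43 mm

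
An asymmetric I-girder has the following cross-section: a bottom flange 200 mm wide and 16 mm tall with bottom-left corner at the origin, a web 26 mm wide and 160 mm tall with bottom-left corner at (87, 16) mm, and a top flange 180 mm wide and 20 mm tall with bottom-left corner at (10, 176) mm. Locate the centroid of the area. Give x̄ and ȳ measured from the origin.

x̄ = 100.00 mm, ȳ = 99.87 mm

Part | A | x̄ᵢ | ȳᵢ | A·x̄ᵢ | A·ȳᵢ
bottom flange | 3200.00 | 100.00 | 8.00 | 320000.00 | 25600.00
web | 4160.00 | 100.00 | 96.00 | 416000.00 | 399360.00
top flange | 3600.00 | 100.00 | 186.00 | 360000.00 | 669600.00
Σ | 10960.00 |  |  | 1096000.00 | 1094560.00
x̄ = 1096000.00 / 10960.00 = 100.00 mm
ȳ = 1094560.00 / 10960.00 = 99.87 mm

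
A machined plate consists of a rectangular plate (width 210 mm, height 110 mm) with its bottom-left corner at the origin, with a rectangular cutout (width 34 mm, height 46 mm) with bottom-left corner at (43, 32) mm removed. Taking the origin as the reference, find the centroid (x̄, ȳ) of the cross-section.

x̄ = 108.27 mm, ȳ = 55.00 mm

Part | A | x̄ᵢ | ȳᵢ | A·x̄ᵢ | A·ȳᵢ
plate | 23100.00 | 105.00 | 55.00 | 2425500.00 | 1270500.00
hole | -1564.00 | 60.00 | 55.00 | -93840.00 | -86020.00
Σ | 21536.00 |  |  | 2331660.00 | 1184480.00
x̄ = 2331660.00 / 21536.00 = 108.27 mm
ȳ = 1184480.00 / 21536.00 = 55.00 mm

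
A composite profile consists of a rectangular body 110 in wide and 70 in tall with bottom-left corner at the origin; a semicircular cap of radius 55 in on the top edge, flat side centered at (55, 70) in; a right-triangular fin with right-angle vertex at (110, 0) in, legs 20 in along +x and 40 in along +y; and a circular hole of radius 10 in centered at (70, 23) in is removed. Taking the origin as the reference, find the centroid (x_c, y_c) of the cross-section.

x_c = 56.59 in, y_c = 56.72 in

rectangular body: A = 110 × 70 = 7700.00, centroid at (55.00, 35.00).
semicircular top: A = ½π·55² = 4751.66, centroid at (55.00, 93.34).
triangular fin: A = ½·20·40 = 400.00, centroid at (116.67, 13.33).
hole: A = −π·10² = -314.16, centroid at (70.00, 23.00).
ΣA = 12537.50 in²
ΣAx_c = (7700.00)(55.00) + (4751.66)(55.00) + (400.00)(116.67) + (-314.16)(70.00) = 709516.76 in³
ΣAy_c = (7700.00)(35.00) + (4751.66)(93.34) + (400.00)(13.33) + (-314.16)(23.00) = 711140.46 in³
x_c = 709516.76 / 12537.50 = 56.59 in
y_c = 711140.46 / 12537.50 = 56.72 in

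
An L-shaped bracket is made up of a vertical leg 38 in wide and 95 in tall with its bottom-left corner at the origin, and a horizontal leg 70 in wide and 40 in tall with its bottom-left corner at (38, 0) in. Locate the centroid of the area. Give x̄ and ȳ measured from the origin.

Part | A | x̄ᵢ | ȳᵢ | A·x̄ᵢ | A·ȳᵢ
vertical leg | 3610.00 | 19.00 | 47.50 | 68590.00 | 171475.00
horizontal leg | 2800.00 | 73.00 | 20.00 | 204400.00 | 56000.00
Σ | 6410.00 |  |  | 272990.00 | 227475.00
x̄ = 272990.00 / 6410.00 = 42.59 in
ȳ = 227475.00 / 6410.00 = 35.49 in

x̄ = 42.59 in, ȳ = 35.49 in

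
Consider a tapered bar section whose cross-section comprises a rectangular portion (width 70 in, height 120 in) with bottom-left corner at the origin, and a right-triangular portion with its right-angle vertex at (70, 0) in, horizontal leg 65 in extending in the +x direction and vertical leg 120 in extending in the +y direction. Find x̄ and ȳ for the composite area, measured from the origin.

rectangular portion: A = 70 × 120 = 8400.00, centroid at (35.00, 60.00).
triangular portion: A = ½·65·120 = 3900.00, centroid at (91.67, 40.00).
ΣA = 12300.00 in²
ΣAx̄ = (8400.00)(35.00) + (3900.00)(91.67) = 651500.00 in³
ΣAȳ = (8400.00)(60.00) + (3900.00)(40.00) = 660000.00 in³
x̄ = 651500.00 / 12300.00 = 52.97 in
ȳ = 660000.00 / 12300.00 = 53.66 in

x̄ = 52.97 in, ȳ = 53.66 in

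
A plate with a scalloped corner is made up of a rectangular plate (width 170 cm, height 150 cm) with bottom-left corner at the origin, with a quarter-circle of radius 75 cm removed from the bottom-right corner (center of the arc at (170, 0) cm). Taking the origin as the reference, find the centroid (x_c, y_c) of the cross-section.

plate: A = 170 × 150 = 25500.00, centroid at (85.00, 75.00).
removed quarter-circle: A = −¼π·75² = -4417.86, centroid at (138.17, 31.83).
ΣA = 21082.14 cm², ΣAx_c = 1557088.01 cm³, ΣAy_c = 1771875.00 cm³.
x_c = 1557088.01/21082.14 = 73.86 cm; y_c = 1771875.00/21082.14 = 84.05 cm.

x_c = 73.86 cm, y_c = 84.05 cm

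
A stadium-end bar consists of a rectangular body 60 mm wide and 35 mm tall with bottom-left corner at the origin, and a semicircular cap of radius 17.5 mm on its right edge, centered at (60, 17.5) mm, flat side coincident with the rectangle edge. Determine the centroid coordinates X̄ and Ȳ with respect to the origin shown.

X̄ = 36.98 mm, Ȳ = 17.50 mm

Part | A | x̄ᵢ | ȳᵢ | A·x̄ᵢ | A·ȳᵢ
rectangular body | 2100.00 | 30.00 | 17.50 | 63000.00 | 36750.00
semicircular end | 481.06 | 67.43 | 17.50 | 32436.30 | 8418.49
Σ | 2581.06 |  |  | 95436.30 | 45168.49
X̄ = 95436.30 / 2581.06 = 36.98 mm
Ȳ = 45168.49 / 2581.06 = 17.50 mm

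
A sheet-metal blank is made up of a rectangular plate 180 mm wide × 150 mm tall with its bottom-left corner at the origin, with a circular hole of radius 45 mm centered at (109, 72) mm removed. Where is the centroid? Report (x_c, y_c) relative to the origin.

x_c = 84.14 mm, y_c = 75.92 mm

plate: A = 180 × 150 = 27000.00, centroid at (90.00, 75.00).
hole: A = −π·45² = -6361.73, centroid at (109.00, 72.00).
ΣA = 20638.27 mm², ΣAx_c = 1736571.96 mm³, ΣAy_c = 1566955.79 mm³.
x_c = 1736571.96/20638.27 = 84.14 mm; y_c = 1566955.79/20638.27 = 75.92 mm.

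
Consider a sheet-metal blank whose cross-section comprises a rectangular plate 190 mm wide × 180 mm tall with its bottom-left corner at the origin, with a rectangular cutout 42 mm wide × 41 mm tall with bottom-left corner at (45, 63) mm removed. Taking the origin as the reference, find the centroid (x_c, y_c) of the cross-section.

Part | A | x̄ᵢ | ȳᵢ | A·x̄ᵢ | A·ȳᵢ
plate | 34200.00 | 95.00 | 90.00 | 3249000.00 | 3078000.00
hole | -1722.00 | 66.00 | 83.50 | -113652.00 | -143787.00
Σ | 32478.00 |  |  | 3135348.00 | 2934213.00
x_c = 3135348.00 / 32478.00 = 96.54 mm
y_c = 2934213.00 / 32478.00 = 90.34 mm

x_c = 96.54 mm, y_c = 90.34 mm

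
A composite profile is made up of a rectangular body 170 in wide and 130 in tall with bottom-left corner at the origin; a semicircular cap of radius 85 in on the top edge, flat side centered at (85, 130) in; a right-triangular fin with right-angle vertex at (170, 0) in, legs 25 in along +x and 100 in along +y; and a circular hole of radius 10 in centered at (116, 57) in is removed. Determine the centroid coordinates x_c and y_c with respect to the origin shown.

Part | A | x̄ᵢ | ȳᵢ | A·x̄ᵢ | A·ȳᵢ
rectangular body | 22100.00 | 85.00 | 65.00 | 1878500.00 | 1436500.00
semicircular top | 11349.00 | 85.00 | 166.08 | 964665.29 | 1884787.12
triangular fin | 1250.00 | 178.33 | 33.33 | 222916.67 | 41666.67
hole | -314.16 | 116.00 | 57.00 | -36442.47 | -17907.08
Σ | 34384.84 |  |  | 3029639.49 | 3345046.71
x_c = 3029639.49 / 34384.84 = 88.11 in
y_c = 3345046.71 / 34384.84 = 97.28 in

x_c = 88.11 in, y_c = 97.28 in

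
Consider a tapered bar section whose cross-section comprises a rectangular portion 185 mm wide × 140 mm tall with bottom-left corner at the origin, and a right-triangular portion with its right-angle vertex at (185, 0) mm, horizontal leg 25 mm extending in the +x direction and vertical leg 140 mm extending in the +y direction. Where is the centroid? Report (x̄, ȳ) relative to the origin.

x̄ = 98.88 mm, ȳ = 68.52 mm

rectangular portion: A = 185 × 140 = 25900.00, centroid at (92.50, 70.00).
triangular portion: A = ½·25·140 = 1750.00, centroid at (193.33, 46.67).
ΣA = 27650.00 mm², ΣAx̄ = 2734083.33 mm³, ΣAȳ = 1894666.67 mm³.
x̄ = 2734083.33/27650.00 = 98.88 mm; ȳ = 1894666.67/27650.00 = 68.52 mm.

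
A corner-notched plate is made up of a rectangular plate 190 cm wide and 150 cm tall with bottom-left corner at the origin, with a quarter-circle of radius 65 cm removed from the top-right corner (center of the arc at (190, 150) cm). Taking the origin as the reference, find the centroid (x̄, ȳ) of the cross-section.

x̄ = 86.12 cm, ȳ = 68.75 cm

plate: A = 190 × 150 = 28500.00, centroid at (95.00, 75.00).
removed quarter-circle: A = −¼π·65² = -3318.31, centroid at (162.41, 122.41).
ΣA = 25181.69 cm²
ΣAx̄ = (28500.00)(95.00) + (-3318.31)(162.41) = 2168563.29 cm³
ΣAȳ = (28500.00)(75.00) + (-3318.31)(122.41) = 1731295.58 cm³
x̄ = 2168563.29 / 25181.69 = 86.12 cm
ȳ = 1731295.58 / 25181.69 = 68.75 cm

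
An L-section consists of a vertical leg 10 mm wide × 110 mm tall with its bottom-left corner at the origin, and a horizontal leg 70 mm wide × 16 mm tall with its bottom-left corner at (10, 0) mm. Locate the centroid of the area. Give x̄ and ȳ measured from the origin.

vertical leg: A = 10 × 110 = 1100.00, centroid at (5.00, 55.00).
horizontal leg: A = 70 × 16 = 1120.00, centroid at (45.00, 8.00).
ΣA = 2220.00 mm², ΣAx̄ = 55900.00 mm³, ΣAȳ = 69460.00 mm³.
x̄ = 55900.00/2220.00 = 25.18 mm; ȳ = 69460.00/2220.00 = 31.29 mm.

x̄ = 25.18 mm, ȳ = 31.29 mm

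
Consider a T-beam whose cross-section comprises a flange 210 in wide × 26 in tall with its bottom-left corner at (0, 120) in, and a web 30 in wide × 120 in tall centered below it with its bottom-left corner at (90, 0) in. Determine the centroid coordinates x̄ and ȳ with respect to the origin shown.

web: A = 30 × 120 = 3600.00, centroid at (105.00, 60.00).
flange: A = 210 × 26 = 5460.00, centroid at (105.00, 133.00).
ΣA = 9060.00 in²
ΣAx̄ = (3600.00)(105.00) + (5460.00)(105.00) = 951300.00 in³
ΣAȳ = (3600.00)(60.00) + (5460.00)(133.00) = 942180.00 in³
x̄ = 951300.00 / 9060.00 = 105.00 in
ȳ = 942180.00 / 9060.00 = 103.99 in

x̄ = 105.00 in, ȳ = 103.99 in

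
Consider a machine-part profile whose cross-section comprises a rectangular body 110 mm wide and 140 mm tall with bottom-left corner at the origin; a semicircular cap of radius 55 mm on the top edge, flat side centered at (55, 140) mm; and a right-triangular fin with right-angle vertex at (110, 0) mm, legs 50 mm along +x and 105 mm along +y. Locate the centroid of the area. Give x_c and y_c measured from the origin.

x_c = 63.26 mm, y_c = 85.44 mm

rectangular body: A = 110 × 140 = 15400.00, centroid at (55.00, 70.00).
semicircular top: A = ½π·55² = 4751.66, centroid at (55.00, 163.34).
triangular fin: A = ½·50·105 = 2625.00, centroid at (126.67, 35.00).
ΣA = 22776.66 mm²
ΣAx_c = (15400.00)(55.00) + (4751.66)(55.00) + (2625.00)(126.67) = 1440841.24 mm³
ΣAy_c = (15400.00)(70.00) + (4751.66)(163.34) + (2625.00)(35.00) = 1946023.91 mm³
x_c = 1440841.24 / 22776.66 = 63.26 mm
y_c = 1946023.91 / 22776.66 = 85.44 mm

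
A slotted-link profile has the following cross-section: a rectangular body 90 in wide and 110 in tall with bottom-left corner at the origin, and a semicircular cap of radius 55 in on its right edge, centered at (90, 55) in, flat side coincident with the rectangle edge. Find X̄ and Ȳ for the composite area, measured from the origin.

X̄ = 67.16 in, Ȳ = 55.00 in

Part | A | x̄ᵢ | ȳᵢ | A·x̄ᵢ | A·ȳᵢ
rectangular body | 9900.00 | 45.00 | 55.00 | 445500.00 | 544500.00
semicircular end | 4751.66 | 113.34 | 55.00 | 538565.97 | 261341.24
Σ | 14651.66 |  |  | 984065.97 | 805841.24
X̄ = 984065.97 / 14651.66 = 67.16 in
Ȳ = 805841.24 / 14651.66 = 55.00 in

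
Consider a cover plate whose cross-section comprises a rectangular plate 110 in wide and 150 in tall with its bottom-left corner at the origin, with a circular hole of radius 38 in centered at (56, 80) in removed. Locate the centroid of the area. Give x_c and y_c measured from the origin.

x_c = 54.62 in, y_c = 73.10 in

plate: A = 110 × 150 = 16500.00, centroid at (55.00, 75.00).
hole: A = −π·38² = -4536.46, centroid at (56.00, 80.00).
ΣA = 11963.54 in²
ΣAx_c = (16500.00)(55.00) + (-4536.46)(56.00) = 653458.25 in³
ΣAy_c = (16500.00)(75.00) + (-4536.46)(80.00) = 874583.22 in³
x_c = 653458.25 / 11963.54 = 54.62 in
y_c = 874583.22 / 11963.54 = 73.10 in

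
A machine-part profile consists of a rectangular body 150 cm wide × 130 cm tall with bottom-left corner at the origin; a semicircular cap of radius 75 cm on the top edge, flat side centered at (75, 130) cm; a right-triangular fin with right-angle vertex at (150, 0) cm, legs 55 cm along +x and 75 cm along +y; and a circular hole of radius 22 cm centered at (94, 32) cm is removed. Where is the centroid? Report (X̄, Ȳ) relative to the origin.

Part | A | x̄ᵢ | ȳᵢ | A·x̄ᵢ | A·ȳᵢ
rectangular body | 19500.00 | 75.00 | 65.00 | 1462500.00 | 1267500.00
semicircular top | 8835.73 | 75.00 | 161.83 | 662679.70 | 1429894.81
triangular fin | 2062.50 | 168.33 | 25.00 | 347187.50 | 51562.50
hole | -1520.53 | 94.00 | 32.00 | -142929.90 | -48656.99
Σ | 28877.70 |  |  | 2329437.30 | 2700300.33
X̄ = 2329437.30 / 28877.70 = 80.67 cm
Ȳ = 2700300.33 / 28877.70 = 93.51 cm

X̄ = 80.67 cm, Ȳ = 93.51 cm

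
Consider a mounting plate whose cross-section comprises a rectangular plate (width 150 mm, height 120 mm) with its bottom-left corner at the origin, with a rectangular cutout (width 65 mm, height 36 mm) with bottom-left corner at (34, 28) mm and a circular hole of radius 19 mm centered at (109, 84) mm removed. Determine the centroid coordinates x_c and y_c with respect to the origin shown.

x_c = 73.71 mm, y_c = 60.38 mm

Part | A | x̄ᵢ | ȳᵢ | A·x̄ᵢ | A·ȳᵢ
plate | 18000.00 | 75.00 | 60.00 | 1350000.00 | 1080000.00
hole 1 | -2340.00 | 66.50 | 46.00 | -155610.00 | -107640.00
hole 2 | -1134.11 | 109.00 | 84.00 | -123618.53 | -95265.66
Σ | 14525.89 |  |  | 1070771.47 | 877094.34
x_c = 1070771.47 / 14525.89 = 73.71 mm
y_c = 877094.34 / 14525.89 = 60.38 mm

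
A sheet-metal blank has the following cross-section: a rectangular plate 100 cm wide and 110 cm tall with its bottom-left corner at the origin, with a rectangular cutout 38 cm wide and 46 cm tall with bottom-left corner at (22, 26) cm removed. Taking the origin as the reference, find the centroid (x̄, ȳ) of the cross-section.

plate: A = 100 × 110 = 11000.00, centroid at (50.00, 55.00).
hole: A = −(38 × 46) = -1748.00, centroid at (41.00, 49.00).
ΣA = 9252.00 cm²
ΣAx̄ = (11000.00)(50.00) + (-1748.00)(41.00) = 478332.00 cm³
ΣAȳ = (11000.00)(55.00) + (-1748.00)(49.00) = 519348.00 cm³
x̄ = 478332.00 / 9252.00 = 51.70 cm
ȳ = 519348.00 / 9252.00 = 56.13 cm

x̄ = 51.70 cm, ȳ = 56.13 cm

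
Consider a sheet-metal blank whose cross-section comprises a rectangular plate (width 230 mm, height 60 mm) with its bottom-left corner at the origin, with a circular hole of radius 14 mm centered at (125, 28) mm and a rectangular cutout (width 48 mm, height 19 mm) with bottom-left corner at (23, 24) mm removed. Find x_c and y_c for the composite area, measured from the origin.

x_c = 119.55 mm, y_c = 29.84 mm

plate: A = 230 × 60 = 13800.00, centroid at (115.00, 30.00).
hole 1: A = −π·14² = -615.75, centroid at (125.00, 28.00).
hole 2: A = −(48 × 19) = -912.00, centroid at (47.00, 33.50).
ΣA = 12272.25 mm²
ΣAx_c = (13800.00)(115.00) + (-615.75)(125.00) + (-912.00)(47.00) = 1467166.98 mm³
ΣAy_c = (13800.00)(30.00) + (-615.75)(28.00) + (-912.00)(33.50) = 366206.94 mm³
x_c = 1467166.98 / 12272.25 = 119.55 mm
y_c = 366206.94 / 12272.25 = 29.84 mm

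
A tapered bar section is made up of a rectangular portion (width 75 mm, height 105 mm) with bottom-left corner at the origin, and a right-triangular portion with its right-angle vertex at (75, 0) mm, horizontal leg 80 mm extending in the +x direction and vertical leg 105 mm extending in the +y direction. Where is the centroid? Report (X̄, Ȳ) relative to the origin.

X̄ = 59.82 mm, Ȳ = 46.41 mm

Part | A | x̄ᵢ | ȳᵢ | A·x̄ᵢ | A·ȳᵢ
rectangular portion | 7875.00 | 37.50 | 52.50 | 295312.50 | 413437.50
triangular portion | 4200.00 | 101.67 | 35.00 | 427000.00 | 147000.00
Σ | 12075.00 |  |  | 722312.50 | 560437.50
X̄ = 722312.50 / 12075.00 = 59.82 mm
Ȳ = 560437.50 / 12075.00 = 46.41 mm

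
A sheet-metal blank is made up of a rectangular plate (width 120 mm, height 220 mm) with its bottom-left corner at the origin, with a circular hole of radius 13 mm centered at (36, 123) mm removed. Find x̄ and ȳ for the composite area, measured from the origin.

x̄ = 60.49 mm, ȳ = 109.73 mm

plate: A = 120 × 220 = 26400.00, centroid at (60.00, 110.00).
hole: A = −π·13² = -530.93, centroid at (36.00, 123.00).
ΣA = 25869.07 mm², ΣAx̄ = 1564886.55 mm³, ΣAȳ = 2838695.71 mm³.
x̄ = 1564886.55/25869.07 = 60.49 mm; ȳ = 2838695.71/25869.07 = 109.73 mm.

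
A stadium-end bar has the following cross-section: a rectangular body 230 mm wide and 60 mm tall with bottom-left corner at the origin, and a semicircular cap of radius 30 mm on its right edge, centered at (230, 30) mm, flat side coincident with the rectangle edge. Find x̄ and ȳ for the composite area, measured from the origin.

x̄ = 126.87 mm, ȳ = 30.00 mm

Part | A | x̄ᵢ | ȳᵢ | A·x̄ᵢ | A·ȳᵢ
rectangular body | 13800.00 | 115.00 | 30.00 | 1587000.00 | 414000.00
semicircular end | 1413.72 | 242.73 | 30.00 | 343154.84 | 42411.50
Σ | 15213.72 |  |  | 1930154.84 | 456411.50
x̄ = 1930154.84 / 15213.72 = 126.87 mm
ȳ = 456411.50 / 15213.72 = 30.00 mm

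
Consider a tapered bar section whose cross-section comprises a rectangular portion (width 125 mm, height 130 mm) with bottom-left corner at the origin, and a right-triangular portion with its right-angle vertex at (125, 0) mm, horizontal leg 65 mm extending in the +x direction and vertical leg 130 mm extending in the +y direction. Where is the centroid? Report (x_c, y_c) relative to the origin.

rectangular portion: A = 125 × 130 = 16250.00, centroid at (62.50, 65.00).
triangular portion: A = ½·65·130 = 4225.00, centroid at (146.67, 43.33).
ΣA = 20475.00 mm², ΣAx_c = 1635291.67 mm³, ΣAy_c = 1239333.33 mm³.
x_c = 1635291.67/20475.00 = 79.87 mm; y_c = 1239333.33/20475.00 = 60.53 mm.

x_c = 79.87 mm, y_c = 60.53 mm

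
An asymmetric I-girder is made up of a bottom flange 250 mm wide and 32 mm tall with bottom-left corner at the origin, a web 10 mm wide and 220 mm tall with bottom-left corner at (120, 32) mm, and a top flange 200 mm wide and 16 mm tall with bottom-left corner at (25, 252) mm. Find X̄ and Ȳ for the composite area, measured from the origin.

X̄ = 125.00 mm, Ȳ = 94.96 mm

bottom flange: A = 250 × 32 = 8000.00, centroid at (125.00, 16.00).
web: A = 10 × 220 = 2200.00, centroid at (125.00, 142.00).
top flange: A = 200 × 16 = 3200.00, centroid at (125.00, 260.00).
ΣA = 13400.00 mm²
ΣAX̄ = (8000.00)(125.00) + (2200.00)(125.00) + (3200.00)(125.00) = 1675000.00 mm³
ΣAȲ = (8000.00)(16.00) + (2200.00)(142.00) + (3200.00)(260.00) = 1272400.00 mm³
X̄ = 1675000.00 / 13400.00 = 125.00 mm
Ȳ = 1272400.00 / 13400.00 = 94.96 mm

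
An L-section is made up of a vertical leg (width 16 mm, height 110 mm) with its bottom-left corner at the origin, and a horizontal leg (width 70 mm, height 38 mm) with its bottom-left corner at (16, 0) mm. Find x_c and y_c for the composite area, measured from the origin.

Part | A | x̄ᵢ | ȳᵢ | A·x̄ᵢ | A·ȳᵢ
vertical leg | 1760.00 | 8.00 | 55.00 | 14080.00 | 96800.00
horizontal leg | 2660.00 | 51.00 | 19.00 | 135660.00 | 50540.00
Σ | 4420.00 |  |  | 149740.00 | 147340.00
x_c = 149740.00 / 4420.00 = 33.88 mm
y_c = 147340.00 / 4420.00 = 33.33 mm

x_c = 33.88 mm, y_c = 33.33 mm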